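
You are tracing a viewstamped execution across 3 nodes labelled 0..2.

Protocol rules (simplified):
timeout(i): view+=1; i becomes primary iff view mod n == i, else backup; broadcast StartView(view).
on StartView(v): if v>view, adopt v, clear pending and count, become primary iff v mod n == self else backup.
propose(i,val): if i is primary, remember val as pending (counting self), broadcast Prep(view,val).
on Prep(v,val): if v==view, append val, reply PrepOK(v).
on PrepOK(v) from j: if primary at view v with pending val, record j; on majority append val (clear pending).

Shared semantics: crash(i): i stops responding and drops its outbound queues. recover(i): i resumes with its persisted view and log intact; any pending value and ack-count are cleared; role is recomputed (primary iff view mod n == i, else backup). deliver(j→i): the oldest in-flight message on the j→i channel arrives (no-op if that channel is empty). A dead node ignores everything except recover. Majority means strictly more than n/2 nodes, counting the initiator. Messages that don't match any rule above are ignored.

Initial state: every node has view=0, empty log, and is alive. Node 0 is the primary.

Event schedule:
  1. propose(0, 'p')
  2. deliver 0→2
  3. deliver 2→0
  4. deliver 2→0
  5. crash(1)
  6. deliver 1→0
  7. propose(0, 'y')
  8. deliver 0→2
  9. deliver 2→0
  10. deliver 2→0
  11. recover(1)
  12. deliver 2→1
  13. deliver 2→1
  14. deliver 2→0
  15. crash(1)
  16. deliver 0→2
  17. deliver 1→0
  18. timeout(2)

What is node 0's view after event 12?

e1 propose(0,'p'): ·
e2 deliver 0→2: 2[back,v=0,p]
e3 deliver 2→0: 0[prim,v=0,p]
e4 deliver 2→0: ·
e5 crash(1): 1[✗back,v=0,-]
e6 deliver 1→0: ·
e7 propose(0,'y'): ·
e8 deliver 0→2: 2[back,v=0,p,y]
e9 deliver 2→0: 0[prim,v=0,p,y]
e10 deliver 2→0: ·
e11 recover(1): 1[back,v=0,-]
e12 deliver 2→1: ·

0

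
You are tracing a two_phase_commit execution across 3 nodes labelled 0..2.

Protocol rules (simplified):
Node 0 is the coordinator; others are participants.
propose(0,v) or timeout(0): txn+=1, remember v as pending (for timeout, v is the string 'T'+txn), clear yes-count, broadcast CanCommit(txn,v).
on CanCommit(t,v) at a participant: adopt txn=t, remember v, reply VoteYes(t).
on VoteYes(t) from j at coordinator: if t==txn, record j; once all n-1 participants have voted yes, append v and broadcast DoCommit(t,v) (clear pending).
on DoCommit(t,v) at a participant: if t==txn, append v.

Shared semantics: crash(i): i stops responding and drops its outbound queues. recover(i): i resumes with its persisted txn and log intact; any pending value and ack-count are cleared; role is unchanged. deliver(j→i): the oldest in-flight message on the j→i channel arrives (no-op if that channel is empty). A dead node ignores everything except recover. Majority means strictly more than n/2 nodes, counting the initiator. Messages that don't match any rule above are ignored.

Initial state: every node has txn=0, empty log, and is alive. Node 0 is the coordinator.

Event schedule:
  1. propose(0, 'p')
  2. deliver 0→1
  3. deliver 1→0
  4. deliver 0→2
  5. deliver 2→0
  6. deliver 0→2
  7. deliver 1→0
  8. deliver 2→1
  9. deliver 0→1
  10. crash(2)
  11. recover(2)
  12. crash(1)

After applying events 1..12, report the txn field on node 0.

1

after 1 — propose(0,'p'): n0:coor/t1/[-]
after 2 — deliver 0→1: n1:part/t1/[-]
after 3 — deliver 1→0: ·
after 4 — deliver 0→2: n2:part/t1/[-]
after 5 — deliver 2→0: n0:coor/t1/[p]
after 6 — deliver 0→2: n2:part/t1/[p]
after 7 — deliver 1→0: ·
after 8 — deliver 2→1: ·
after 9 — deliver 0→1: n1:part/t1/[p]
after 10 — crash(2): n2:✗part/t1/[p]
after 11 — recover(2): n2:part/t1/[p]
after 12 — crash(1): n1:✗part/t1/[p]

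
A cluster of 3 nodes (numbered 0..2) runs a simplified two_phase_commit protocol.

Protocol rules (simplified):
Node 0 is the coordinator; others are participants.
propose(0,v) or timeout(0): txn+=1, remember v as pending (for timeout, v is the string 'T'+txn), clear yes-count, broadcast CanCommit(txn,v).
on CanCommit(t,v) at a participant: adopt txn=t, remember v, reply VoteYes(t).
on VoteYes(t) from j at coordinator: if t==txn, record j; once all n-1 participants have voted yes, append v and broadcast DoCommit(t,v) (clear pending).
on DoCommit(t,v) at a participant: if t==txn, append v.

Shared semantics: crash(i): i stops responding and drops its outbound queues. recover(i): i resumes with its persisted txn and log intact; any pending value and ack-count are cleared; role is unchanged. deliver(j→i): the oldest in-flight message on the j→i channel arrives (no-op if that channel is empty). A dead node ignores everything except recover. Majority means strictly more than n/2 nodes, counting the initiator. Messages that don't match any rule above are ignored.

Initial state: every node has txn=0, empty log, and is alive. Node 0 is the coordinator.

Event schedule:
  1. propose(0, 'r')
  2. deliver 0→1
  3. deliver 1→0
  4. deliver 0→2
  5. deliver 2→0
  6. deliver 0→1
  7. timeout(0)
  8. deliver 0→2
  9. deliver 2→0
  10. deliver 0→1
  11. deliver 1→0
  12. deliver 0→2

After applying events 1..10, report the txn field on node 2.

1

1. propose(0,'r'):  <0:coor t1 ->
2. deliver 0→1:  <1:part t1 ->
3. deliver 1→0:  nop
4. deliver 0→2:  <2:part t1 ->
5. deliver 2→0:  <0:coor t1 r>
6. deliver 0→1:  <1:part t1 r>
7. timeout(0):  <0:coor t2 r>
8. deliver 0→2:  <2:part t1 r>
9. deliver 2→0:  nop
10. deliver 0→1:  <1:part t2 r>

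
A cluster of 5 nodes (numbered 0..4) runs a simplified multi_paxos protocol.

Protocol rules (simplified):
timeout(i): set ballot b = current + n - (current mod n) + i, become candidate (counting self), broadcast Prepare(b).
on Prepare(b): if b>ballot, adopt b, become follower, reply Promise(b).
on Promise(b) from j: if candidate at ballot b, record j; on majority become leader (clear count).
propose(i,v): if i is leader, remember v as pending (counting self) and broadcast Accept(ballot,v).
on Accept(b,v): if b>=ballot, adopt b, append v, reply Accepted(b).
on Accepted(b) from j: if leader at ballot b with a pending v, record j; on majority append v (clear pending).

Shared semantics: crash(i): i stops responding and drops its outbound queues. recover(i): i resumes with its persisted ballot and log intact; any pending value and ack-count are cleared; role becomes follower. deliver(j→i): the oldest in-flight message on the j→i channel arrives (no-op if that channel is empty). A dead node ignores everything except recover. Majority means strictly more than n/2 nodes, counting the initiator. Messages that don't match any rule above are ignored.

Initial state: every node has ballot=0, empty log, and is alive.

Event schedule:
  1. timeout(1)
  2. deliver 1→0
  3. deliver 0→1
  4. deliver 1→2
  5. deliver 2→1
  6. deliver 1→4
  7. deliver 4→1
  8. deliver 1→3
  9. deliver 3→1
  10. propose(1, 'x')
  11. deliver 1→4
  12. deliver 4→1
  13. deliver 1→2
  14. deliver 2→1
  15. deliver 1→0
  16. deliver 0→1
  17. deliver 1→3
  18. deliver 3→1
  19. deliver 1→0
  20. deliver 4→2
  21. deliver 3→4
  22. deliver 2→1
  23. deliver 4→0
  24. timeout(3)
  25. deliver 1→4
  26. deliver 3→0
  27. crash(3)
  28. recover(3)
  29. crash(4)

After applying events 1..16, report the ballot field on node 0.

1. timeout(1):  <1:cand b6 ->
2. deliver 1→0:  <0:foll b6 ->
3. deliver 0→1:  nop
4. deliver 1→2:  <2:foll b6 ->
5. deliver 2→1:  <1:lead b6 ->
6. deliver 1→4:  <4:foll b6 ->
7. deliver 4→1:  nop
8. deliver 1→3:  <3:foll b6 ->
9. deliver 3→1:  nop
10. propose(1,'x'):  nop
11. deliver 1→4:  <4:foll b6 x>
12. deliver 4→1:  nop
13. deliver 1→2:  <2:foll b6 x>
14. deliver 2→1:  <1:lead b6 x>
15. deliver 1→0:  <0:foll b6 x>
16. deliver 0→1:  nop

6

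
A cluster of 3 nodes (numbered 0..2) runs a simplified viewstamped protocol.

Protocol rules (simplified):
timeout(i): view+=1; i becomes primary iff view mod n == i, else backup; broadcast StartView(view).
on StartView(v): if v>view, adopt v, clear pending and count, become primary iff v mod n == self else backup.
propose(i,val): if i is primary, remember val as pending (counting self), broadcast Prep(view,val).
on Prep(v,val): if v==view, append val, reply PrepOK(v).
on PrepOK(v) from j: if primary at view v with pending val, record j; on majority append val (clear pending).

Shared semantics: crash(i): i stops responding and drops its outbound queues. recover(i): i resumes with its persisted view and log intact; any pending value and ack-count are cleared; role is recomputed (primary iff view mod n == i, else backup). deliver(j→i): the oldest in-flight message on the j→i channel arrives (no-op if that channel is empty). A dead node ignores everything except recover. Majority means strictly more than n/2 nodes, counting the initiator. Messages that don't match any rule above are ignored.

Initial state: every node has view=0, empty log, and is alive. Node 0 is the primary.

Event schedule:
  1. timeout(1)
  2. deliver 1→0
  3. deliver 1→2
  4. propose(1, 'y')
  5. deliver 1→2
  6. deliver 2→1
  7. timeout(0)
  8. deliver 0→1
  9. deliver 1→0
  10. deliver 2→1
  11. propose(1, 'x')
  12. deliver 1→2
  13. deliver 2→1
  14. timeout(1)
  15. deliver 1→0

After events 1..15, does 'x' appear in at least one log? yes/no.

no

step 1 timeout(1): 1={prim,v=1,log=-}
step 2 deliver 1→0: 0={back,v=1,log=-}
step 3 deliver 1→2: 2={back,v=1,log=-}
step 4 propose(1,'y'): —
step 5 deliver 1→2: 2={back,v=1,log=y}
step 6 deliver 2→1: 1={prim,v=1,log=y}
step 7 timeout(0): 0={back,v=2,log=-}
step 8 deliver 0→1: 1={back,v=2,log=y}
step 9 deliver 1→0: —
step 10 deliver 2→1: —
step 11 propose(1,'x'): —
step 12 deliver 1→2: —
step 13 deliver 2→1: —
step 14 timeout(1): 1={back,v=3,log=y}
step 15 deliver 1→0: 0={prim,v=3,log=-}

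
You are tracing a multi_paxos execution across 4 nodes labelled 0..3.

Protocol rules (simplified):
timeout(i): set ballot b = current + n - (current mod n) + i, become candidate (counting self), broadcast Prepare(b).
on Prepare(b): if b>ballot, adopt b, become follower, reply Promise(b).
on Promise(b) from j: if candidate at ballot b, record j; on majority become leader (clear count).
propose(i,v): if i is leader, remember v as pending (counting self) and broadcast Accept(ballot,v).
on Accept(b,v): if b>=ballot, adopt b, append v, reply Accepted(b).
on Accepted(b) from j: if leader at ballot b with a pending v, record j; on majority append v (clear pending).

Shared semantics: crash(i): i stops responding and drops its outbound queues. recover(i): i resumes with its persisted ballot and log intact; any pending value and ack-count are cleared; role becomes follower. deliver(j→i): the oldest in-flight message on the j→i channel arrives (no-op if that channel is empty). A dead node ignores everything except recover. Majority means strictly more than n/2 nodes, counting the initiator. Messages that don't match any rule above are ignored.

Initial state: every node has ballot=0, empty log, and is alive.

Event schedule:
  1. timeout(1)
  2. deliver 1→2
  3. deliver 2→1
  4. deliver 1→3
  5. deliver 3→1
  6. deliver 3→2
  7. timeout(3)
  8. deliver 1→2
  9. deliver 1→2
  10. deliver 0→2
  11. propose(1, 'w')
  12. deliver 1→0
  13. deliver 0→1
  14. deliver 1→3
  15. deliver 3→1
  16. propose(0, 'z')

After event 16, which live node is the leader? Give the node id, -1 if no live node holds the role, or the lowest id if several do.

-1

1. timeout(1):  <1:cand b5 ->
2. deliver 1→2:  <2:foll b5 ->
3. deliver 2→1:  nop
4. deliver 1→3:  <3:foll b5 ->
5. deliver 3→1:  <1:lead b5 ->
6. deliver 3→2:  nop
7. timeout(3):  <3:cand b11 ->
8. deliver 1→2:  nop
9. deliver 1→2:  nop
10. deliver 0→2:  nop
11. propose(1,'w'):  nop
12. deliver 1→0:  <0:foll b5 ->
13. deliver 0→1:  nop
14. deliver 1→3:  nop
15. deliver 3→1:  <1:foll b11 ->
16. propose(0,'z'):  nop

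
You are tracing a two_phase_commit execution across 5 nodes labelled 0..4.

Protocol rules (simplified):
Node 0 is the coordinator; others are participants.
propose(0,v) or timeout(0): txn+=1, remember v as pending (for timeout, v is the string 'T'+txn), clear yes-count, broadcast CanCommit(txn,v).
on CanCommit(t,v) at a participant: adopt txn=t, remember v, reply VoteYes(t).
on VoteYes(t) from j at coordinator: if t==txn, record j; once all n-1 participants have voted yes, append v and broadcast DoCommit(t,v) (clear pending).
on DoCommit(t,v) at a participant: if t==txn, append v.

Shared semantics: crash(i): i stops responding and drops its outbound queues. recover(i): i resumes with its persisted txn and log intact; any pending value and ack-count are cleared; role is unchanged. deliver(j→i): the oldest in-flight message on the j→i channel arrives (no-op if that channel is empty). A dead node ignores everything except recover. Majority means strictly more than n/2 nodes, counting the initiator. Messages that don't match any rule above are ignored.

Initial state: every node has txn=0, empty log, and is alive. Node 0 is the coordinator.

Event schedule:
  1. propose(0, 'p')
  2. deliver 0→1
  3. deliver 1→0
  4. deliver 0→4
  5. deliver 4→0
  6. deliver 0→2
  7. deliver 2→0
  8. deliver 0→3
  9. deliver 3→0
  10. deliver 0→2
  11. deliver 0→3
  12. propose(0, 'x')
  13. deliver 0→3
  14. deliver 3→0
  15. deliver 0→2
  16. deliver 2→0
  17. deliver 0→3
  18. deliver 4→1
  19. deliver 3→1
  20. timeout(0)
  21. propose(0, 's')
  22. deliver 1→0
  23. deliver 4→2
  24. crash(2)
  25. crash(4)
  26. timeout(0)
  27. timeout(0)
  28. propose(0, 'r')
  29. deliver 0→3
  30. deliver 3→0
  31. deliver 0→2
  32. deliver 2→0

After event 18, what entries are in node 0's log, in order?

p

[1] propose(0,'p') → N0(coor t1 [-])
[2] deliver 0→1 → N1(part t1 [-])
[3] deliver 1→0 → ∅
[4] deliver 0→4 → N4(part t1 [-])
[5] deliver 4→0 → ∅
[6] deliver 0→2 → N2(part t1 [-])
[7] deliver 2→0 → ∅
[8] deliver 0→3 → N3(part t1 [-])
[9] deliver 3→0 → N0(coor t1 [p])
[10] deliver 0→2 → N2(part t1 [p])
[11] deliver 0→3 → N3(part t1 [p])
[12] propose(0,'x') → N0(coor t2 [p])
[13] deliver 0→3 → N3(part t2 [p])
[14] deliver 3→0 → ∅
[15] deliver 0→2 → N2(part t2 [p])
[16] deliver 2→0 → ∅
[17] deliver 0→3 → ∅
[18] deliver 4→1 → ∅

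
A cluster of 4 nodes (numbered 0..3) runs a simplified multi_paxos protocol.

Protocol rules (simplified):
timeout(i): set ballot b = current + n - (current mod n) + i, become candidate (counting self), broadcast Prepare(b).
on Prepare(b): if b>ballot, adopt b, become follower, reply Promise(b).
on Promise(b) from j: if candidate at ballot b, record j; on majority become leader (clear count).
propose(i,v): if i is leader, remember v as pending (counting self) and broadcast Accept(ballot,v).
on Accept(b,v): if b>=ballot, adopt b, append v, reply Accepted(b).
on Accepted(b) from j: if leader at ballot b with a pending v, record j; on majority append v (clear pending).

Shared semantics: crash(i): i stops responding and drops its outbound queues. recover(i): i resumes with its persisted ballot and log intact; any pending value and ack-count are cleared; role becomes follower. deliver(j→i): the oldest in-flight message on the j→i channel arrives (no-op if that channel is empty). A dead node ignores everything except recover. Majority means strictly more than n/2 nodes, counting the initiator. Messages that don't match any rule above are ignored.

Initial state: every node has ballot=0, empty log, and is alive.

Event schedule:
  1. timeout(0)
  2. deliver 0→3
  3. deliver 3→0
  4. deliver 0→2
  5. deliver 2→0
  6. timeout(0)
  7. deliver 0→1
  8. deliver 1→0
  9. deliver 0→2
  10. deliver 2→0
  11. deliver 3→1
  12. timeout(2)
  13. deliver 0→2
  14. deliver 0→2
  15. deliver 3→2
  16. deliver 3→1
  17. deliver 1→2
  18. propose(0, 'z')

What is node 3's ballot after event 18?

1. timeout(0):  <0:cand b4 ->
2. deliver 0→3:  <3:foll b4 ->
3. deliver 3→0:  nop
4. deliver 0→2:  <2:foll b4 ->
5. deliver 2→0:  <0:lead b4 ->
6. timeout(0):  <0:cand b8 ->
7. deliver 0→1:  <1:foll b4 ->
8. deliver 1→0:  nop
9. deliver 0→2:  <2:foll b8 ->
10. deliver 2→0:  nop
11. deliver 3→1:  nop
12. timeout(2):  <2:cand b14 ->
13. deliver 0→2:  nop
14. deliver 0→2:  nop
15. deliver 3→2:  nop
16. deliver 3→1:  nop
17. deliver 1→2:  nop
18. propose(0,'z'):  nop

4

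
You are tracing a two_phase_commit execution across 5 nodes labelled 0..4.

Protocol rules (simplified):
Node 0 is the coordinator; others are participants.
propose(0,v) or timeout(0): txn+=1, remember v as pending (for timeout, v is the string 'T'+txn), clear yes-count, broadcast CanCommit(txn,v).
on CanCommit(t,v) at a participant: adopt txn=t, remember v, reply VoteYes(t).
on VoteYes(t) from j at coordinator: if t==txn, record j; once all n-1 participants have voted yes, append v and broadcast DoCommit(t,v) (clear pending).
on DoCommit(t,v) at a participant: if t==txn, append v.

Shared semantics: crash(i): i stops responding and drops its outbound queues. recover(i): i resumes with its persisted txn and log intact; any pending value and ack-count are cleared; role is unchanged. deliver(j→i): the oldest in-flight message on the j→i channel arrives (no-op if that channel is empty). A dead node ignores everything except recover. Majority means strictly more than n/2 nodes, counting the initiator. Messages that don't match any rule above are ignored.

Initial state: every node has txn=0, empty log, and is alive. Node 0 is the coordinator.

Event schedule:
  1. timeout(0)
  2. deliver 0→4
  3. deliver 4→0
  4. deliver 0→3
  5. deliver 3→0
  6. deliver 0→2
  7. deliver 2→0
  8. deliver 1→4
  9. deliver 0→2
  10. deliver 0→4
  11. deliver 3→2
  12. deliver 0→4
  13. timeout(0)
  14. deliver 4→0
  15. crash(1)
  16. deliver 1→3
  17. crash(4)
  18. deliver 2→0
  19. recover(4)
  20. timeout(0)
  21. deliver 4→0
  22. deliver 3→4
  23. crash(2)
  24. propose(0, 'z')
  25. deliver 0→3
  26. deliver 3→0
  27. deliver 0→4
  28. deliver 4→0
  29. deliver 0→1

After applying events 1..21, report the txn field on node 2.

1

step 1 timeout(0): 0={coor,t=1,log=-}
step 2 deliver 0→4: 4={part,t=1,log=-}
step 3 deliver 4→0: —
step 4 deliver 0→3: 3={part,t=1,log=-}
step 5 deliver 3→0: —
step 6 deliver 0→2: 2={part,t=1,log=-}
step 7 deliver 2→0: —
step 8 deliver 1→4: —
step 9 deliver 0→2: —
step 10 deliver 0→4: —
step 11 deliver 3→2: —
step 12 deliver 0→4: —
step 13 timeout(0): 0={coor,t=2,log=-}
step 14 deliver 4→0: —
step 15 crash(1): 1={✗part,t=0,log=-}
step 16 deliver 1→3: —
step 17 crash(4): 4={✗part,t=1,log=-}
step 18 deliver 2→0: —
step 19 recover(4): 4={part,t=1,log=-}
step 20 timeout(0): 0={coor,t=3,log=-}
step 21 deliver 4→0: —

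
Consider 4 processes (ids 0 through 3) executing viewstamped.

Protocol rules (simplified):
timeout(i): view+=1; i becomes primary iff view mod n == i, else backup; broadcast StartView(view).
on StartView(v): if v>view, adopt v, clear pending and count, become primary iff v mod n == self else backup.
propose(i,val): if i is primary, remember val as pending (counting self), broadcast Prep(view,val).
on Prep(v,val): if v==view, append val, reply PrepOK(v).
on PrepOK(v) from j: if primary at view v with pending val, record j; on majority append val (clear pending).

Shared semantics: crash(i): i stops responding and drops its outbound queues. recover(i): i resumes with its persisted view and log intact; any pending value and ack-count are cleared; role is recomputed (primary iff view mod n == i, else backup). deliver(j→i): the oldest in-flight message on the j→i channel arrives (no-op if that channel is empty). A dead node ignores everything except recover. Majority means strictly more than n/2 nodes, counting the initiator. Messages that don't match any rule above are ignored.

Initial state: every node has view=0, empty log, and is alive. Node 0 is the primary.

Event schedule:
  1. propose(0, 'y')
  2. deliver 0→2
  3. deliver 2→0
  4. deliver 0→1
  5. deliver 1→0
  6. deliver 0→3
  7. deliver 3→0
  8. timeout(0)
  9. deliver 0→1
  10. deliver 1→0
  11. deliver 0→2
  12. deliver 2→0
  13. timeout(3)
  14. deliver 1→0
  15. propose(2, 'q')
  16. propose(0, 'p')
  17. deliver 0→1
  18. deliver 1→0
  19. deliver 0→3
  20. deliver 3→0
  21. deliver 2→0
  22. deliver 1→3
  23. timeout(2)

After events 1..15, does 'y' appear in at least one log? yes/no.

step 1 propose(0,'y'): —
step 2 deliver 0→2: 2={back,v=0,log=y}
step 3 deliver 2→0: —
step 4 deliver 0→1: 1={back,v=0,log=y}
step 5 deliver 1→0: 0={prim,v=0,log=y}
step 6 deliver 0→3: 3={back,v=0,log=y}
step 7 deliver 3→0: —
step 8 timeout(0): 0={back,v=1,log=y}
step 9 deliver 0→1: 1={prim,v=1,log=y}
step 10 deliver 1→0: —
step 11 deliver 0→2: 2={back,v=1,log=y}
step 12 deliver 2→0: —
step 13 timeout(3): 3={back,v=1,log=y}
step 14 deliver 1→0: —
step 15 propose(2,'q'): —

yes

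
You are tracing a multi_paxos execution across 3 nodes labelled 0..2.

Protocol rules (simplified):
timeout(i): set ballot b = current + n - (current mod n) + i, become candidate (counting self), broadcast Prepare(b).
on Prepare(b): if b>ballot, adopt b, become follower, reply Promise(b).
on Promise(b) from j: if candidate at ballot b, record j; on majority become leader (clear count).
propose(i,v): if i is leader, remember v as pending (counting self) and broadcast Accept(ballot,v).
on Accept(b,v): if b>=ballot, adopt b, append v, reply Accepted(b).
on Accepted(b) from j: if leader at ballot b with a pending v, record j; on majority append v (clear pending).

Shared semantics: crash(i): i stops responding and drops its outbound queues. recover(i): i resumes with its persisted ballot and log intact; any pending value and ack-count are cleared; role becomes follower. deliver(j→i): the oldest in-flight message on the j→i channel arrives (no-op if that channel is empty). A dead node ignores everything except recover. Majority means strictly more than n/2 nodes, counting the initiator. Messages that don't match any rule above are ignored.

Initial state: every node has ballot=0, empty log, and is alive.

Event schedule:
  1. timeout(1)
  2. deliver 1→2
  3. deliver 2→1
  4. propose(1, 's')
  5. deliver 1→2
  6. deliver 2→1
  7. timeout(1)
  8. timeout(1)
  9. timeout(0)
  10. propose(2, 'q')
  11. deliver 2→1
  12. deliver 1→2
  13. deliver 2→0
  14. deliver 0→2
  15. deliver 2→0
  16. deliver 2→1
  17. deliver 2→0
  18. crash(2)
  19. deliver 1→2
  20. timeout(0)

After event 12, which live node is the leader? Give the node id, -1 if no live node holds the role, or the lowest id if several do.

e1 timeout(1): 1[cand,b=4,-]
e2 deliver 1→2: 2[foll,b=4,-]
e3 deliver 2→1: 1[lead,b=4,-]
e4 propose(1,'s'): ·
e5 deliver 1→2: 2[foll,b=4,s]
e6 deliver 2→1: 1[lead,b=4,s]
e7 timeout(1): 1[cand,b=7,s]
e8 timeout(1): 1[cand,b=10,s]
e9 timeout(0): 0[cand,b=3,-]
e10 propose(2,'q'): ·
e11 deliver 2→1: ·
e12 deliver 1→2: 2[foll,b=7,s]

-1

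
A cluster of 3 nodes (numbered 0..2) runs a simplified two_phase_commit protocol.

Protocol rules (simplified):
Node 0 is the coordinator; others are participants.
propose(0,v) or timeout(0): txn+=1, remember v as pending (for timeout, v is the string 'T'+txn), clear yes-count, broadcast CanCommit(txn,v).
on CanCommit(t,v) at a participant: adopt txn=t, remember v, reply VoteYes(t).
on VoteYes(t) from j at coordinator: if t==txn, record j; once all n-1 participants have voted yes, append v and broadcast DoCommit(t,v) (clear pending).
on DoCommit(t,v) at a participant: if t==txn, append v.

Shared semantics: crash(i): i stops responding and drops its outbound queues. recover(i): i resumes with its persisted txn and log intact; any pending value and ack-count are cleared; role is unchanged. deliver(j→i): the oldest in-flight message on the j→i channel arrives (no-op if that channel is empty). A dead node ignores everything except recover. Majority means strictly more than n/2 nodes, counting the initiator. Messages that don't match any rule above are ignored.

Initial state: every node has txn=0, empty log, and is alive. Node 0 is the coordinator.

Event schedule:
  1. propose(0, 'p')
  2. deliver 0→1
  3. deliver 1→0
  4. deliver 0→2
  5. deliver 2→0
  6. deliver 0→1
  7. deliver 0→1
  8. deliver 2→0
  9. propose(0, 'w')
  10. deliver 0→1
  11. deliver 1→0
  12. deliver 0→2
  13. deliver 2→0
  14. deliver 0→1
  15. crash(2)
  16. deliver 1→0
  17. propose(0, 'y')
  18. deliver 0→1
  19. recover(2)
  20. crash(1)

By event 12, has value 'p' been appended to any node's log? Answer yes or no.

1. propose(0,'p'):  <0:coor t1 ->
2. deliver 0→1:  <1:part t1 ->
3. deliver 1→0:  nop
4. deliver 0→2:  <2:part t1 ->
5. deliver 2→0:  <0:coor t1 p>
6. deliver 0→1:  <1:part t1 p>
7. deliver 0→1:  nop
8. deliver 2→0:  nop
9. propose(0,'w'):  <0:coor t2 p>
10. deliver 0→1:  <1:part t2 p>
11. deliver 1→0:  nop
12. deliver 0→2:  <2:part t1 p>

yes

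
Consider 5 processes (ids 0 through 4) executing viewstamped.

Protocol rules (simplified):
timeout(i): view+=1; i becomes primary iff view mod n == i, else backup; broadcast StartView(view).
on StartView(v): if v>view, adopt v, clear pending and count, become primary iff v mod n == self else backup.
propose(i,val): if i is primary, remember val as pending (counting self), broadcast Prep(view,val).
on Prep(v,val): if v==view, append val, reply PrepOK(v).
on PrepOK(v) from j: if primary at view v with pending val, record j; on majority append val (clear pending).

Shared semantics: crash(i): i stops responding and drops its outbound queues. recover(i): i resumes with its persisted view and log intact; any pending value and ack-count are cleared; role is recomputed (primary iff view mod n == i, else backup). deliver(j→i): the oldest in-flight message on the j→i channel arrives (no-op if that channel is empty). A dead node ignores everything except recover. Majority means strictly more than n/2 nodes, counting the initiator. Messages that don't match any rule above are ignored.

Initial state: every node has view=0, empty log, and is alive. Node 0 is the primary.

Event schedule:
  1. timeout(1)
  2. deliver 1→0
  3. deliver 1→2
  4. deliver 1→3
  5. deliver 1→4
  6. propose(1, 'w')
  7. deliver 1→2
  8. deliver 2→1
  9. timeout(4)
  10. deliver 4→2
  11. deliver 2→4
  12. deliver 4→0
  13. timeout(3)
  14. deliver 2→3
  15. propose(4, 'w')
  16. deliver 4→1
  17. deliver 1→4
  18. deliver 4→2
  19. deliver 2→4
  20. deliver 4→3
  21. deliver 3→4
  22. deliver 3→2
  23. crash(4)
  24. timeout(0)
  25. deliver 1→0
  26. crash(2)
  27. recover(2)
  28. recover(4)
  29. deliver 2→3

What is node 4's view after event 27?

2

after 1 — timeout(1): n1:prim/v1/[-]
after 2 — deliver 1→0: n0:back/v1/[-]
after 3 — deliver 1→2: n2:back/v1/[-]
after 4 — deliver 1→3: n3:back/v1/[-]
after 5 — deliver 1→4: n4:back/v1/[-]
after 6 — propose(1,'w'): ·
after 7 — deliver 1→2: n2:back/v1/[w]
after 8 — deliver 2→1: ·
after 9 — timeout(4): n4:back/v2/[-]
after 10 — deliver 4→2: n2:prim/v2/[w]
after 11 — deliver 2→4: ·
after 12 — deliver 4→0: n0:back/v2/[-]
after 13 — timeout(3): n3:back/v2/[-]
after 14 — deliver 2→3: ·
after 15 — propose(4,'w'): ·
after 16 — deliver 4→1: n1:back/v2/[-]
after 17 — deliver 1→4: ·
after 18 — deliver 4→2: ·
after 19 — deliver 2→4: ·
after 20 — deliver 4→3: ·
after 21 — deliver 3→4: ·
after 22 — deliver 3→2: ·
after 23 — crash(4): n4:✗back/v2/[-]
after 24 — timeout(0): n0:back/v3/[-]
after 25 — deliver 1→0: ·
after 26 — crash(2): n2:✗prim/v2/[w]
after 27 — recover(2): n2:prim/v2/[w]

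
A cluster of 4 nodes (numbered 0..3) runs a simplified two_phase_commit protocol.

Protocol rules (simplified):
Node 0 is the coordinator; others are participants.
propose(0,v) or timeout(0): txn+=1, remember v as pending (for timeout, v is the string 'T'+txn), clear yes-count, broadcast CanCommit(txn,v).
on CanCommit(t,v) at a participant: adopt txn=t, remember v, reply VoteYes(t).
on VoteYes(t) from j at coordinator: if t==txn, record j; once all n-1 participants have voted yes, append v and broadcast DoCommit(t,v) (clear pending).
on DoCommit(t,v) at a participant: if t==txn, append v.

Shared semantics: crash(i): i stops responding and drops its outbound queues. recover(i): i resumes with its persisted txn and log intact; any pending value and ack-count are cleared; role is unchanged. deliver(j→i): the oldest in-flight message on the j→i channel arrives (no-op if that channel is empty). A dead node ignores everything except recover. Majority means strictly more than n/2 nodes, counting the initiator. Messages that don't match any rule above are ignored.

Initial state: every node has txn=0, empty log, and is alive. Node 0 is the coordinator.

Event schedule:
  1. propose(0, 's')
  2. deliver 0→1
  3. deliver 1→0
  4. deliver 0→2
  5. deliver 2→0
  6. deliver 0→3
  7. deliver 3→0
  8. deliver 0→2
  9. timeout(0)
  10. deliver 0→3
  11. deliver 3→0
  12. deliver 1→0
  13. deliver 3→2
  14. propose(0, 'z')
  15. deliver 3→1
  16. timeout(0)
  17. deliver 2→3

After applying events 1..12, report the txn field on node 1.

1. propose(0,'s'):  <0:coor t1 ->
2. deliver 0→1:  <1:part t1 ->
3. deliver 1→0:  nop
4. deliver 0→2:  <2:part t1 ->
5. deliver 2→0:  nop
6. deliver 0→3:  <3:part t1 ->
7. deliver 3→0:  <0:coor t1 s>
8. deliver 0→2:  <2:part t1 s>
9. timeout(0):  <0:coor t2 s>
10. deliver 0→3:  <3:part t1 s>
11. deliver 3→0:  nop
12. deliver 1→0:  nop

1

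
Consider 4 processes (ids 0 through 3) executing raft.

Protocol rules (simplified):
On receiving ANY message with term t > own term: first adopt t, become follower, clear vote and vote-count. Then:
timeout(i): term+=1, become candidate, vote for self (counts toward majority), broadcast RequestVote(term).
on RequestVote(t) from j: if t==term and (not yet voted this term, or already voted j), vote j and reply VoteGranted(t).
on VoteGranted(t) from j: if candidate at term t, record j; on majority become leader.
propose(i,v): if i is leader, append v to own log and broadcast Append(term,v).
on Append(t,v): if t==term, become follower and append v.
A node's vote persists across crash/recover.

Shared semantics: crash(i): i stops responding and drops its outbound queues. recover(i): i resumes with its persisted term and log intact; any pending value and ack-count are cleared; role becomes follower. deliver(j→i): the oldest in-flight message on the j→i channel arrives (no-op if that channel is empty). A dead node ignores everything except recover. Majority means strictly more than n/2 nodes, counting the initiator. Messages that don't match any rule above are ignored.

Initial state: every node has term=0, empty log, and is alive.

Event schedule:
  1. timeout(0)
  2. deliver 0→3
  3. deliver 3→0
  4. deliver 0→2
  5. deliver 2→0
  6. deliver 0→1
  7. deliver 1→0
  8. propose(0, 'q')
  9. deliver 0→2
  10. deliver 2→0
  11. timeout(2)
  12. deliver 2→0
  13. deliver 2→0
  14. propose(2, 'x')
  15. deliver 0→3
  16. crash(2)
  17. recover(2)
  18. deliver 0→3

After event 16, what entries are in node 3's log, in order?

q

after 1 — timeout(0): n0:cand/t1/[-]
after 2 — deliver 0→3: n3:foll/t1/[-]
after 3 — deliver 3→0: ·
after 4 — deliver 0→2: n2:foll/t1/[-]
after 5 — deliver 2→0: n0:lead/t1/[-]
after 6 — deliver 0→1: n1:foll/t1/[-]
after 7 — deliver 1→0: ·
after 8 — propose(0,'q'): n0:lead/t1/[q]
after 9 — deliver 0→2: n2:foll/t1/[q]
after 10 — deliver 2→0: ·
after 11 — timeout(2): n2:cand/t2/[q]
after 12 — deliver 2→0: n0:foll/t2/[q]
after 13 — deliver 2→0: ·
after 14 — propose(2,'x'): ·
after 15 — deliver 0→3: n3:foll/t1/[q]
after 16 — crash(2): n2:✗cand/t2/[q]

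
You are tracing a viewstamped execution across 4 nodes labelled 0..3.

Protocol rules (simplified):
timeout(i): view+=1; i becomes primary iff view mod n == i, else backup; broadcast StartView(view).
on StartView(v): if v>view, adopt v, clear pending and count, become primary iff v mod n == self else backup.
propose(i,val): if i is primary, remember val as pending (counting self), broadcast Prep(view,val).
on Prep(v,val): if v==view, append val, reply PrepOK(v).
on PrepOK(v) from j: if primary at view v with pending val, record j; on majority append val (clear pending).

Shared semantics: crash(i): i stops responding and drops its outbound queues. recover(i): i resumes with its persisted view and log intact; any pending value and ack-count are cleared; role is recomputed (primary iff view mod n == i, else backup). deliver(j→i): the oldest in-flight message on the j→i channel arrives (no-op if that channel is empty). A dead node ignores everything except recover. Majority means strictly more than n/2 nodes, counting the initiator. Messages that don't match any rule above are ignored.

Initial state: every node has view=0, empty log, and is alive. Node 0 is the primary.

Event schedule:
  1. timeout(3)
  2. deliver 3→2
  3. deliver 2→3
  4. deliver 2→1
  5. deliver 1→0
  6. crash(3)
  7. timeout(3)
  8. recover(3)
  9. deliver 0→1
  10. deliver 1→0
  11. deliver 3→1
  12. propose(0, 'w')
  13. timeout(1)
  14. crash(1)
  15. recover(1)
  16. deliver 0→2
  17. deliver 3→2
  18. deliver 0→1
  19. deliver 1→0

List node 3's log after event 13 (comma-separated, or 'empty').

after 1 — timeout(3): n3:back/v1/[-]
after 2 — deliver 3→2: n2:back/v1/[-]
after 3 — deliver 2→3: ·
after 4 — deliver 2→1: ·
after 5 — deliver 1→0: ·
after 6 — crash(3): n3:✗back/v1/[-]
after 7 — timeout(3): ·
after 8 — recover(3): n3:back/v1/[-]
after 9 — deliver 0→1: ·
after 10 — deliver 1→0: ·
after 11 — deliver 3→1: ·
after 12 — propose(0,'w'): ·
after 13 — timeout(1): n1:prim/v1/[-]

empty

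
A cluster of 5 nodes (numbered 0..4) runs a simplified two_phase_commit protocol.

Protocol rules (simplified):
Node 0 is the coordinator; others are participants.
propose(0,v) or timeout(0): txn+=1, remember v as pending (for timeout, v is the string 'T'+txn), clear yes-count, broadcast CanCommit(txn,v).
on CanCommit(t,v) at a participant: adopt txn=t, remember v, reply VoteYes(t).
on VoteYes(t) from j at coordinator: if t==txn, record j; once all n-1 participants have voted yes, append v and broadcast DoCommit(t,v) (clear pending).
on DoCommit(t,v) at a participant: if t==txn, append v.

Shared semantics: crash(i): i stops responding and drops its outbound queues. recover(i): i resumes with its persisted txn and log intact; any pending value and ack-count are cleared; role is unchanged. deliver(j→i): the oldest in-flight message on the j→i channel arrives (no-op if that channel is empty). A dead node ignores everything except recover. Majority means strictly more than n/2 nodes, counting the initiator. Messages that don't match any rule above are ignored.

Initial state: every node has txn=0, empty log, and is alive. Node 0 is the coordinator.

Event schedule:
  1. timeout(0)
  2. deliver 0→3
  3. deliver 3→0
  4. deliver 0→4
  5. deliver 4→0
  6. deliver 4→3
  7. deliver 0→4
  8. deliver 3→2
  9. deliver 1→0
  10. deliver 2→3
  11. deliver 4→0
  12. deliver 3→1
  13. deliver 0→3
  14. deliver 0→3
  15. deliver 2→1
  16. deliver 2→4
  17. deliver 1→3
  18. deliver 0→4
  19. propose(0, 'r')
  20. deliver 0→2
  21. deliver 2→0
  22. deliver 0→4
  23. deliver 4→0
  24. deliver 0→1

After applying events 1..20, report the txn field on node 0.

[1] timeout(0) → N0(coor t1 [-])
[2] deliver 0→3 → N3(part t1 [-])
[3] deliver 3→0 → ∅
[4] deliver 0→4 → N4(part t1 [-])
[5] deliver 4→0 → ∅
[6] deliver 4→3 → ∅
[7] deliver 0→4 → ∅
[8] deliver 3→2 → ∅
[9] deliver 1→0 → ∅
[10] deliver 2→3 → ∅
[11] deliver 4→0 → ∅
[12] deliver 3→1 → ∅
[13] deliver 0→3 → ∅
[14] deliver 0→3 → ∅
[15] deliver 2→1 → ∅
[16] deliver 2→4 → ∅
[17] deliver 1→3 → ∅
[18] deliver 0→4 → ∅
[19] propose(0,'r') → N0(coor t2 [-])
[20] deliver 0→2 → N2(part t1 [-])

2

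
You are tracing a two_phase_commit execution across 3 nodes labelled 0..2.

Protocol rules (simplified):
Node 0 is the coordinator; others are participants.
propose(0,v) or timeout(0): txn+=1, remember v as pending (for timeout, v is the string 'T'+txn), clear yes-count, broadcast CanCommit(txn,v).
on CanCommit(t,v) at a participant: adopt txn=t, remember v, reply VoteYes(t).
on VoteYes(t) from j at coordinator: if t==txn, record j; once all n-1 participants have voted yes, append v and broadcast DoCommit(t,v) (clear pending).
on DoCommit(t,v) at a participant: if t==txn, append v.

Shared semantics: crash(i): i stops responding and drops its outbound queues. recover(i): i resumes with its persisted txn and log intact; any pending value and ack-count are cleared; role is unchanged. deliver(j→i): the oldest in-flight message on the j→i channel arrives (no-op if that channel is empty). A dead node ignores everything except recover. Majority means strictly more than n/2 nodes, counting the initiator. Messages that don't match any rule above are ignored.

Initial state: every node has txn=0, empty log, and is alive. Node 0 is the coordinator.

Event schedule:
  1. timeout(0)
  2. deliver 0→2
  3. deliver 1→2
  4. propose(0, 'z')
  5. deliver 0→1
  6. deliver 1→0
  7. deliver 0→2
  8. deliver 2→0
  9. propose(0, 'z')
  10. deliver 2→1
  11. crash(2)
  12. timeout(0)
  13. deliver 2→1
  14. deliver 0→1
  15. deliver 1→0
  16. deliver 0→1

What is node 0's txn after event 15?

1. timeout(0):  <0:coor t1 ->
2. deliver 0→2:  <2:part t1 ->
3. deliver 1→2:  nop
4. propose(0,'z'):  <0:coor t2 ->
5. deliver 0→1:  <1:part t1 ->
6. deliver 1→0:  nop
7. deliver 0→2:  <2:part t2 ->
8. deliver 2→0:  nop
9. propose(0,'z'):  <0:coor t3 ->
10. deliver 2→1:  nop
11. crash(2):  <2:✗part t2 ->
12. timeout(0):  <0:coor t4 ->
13. deliver 2→1:  nop
14. deliver 0→1:  <1:part t2 ->
15. deliver 1→0:  nop

4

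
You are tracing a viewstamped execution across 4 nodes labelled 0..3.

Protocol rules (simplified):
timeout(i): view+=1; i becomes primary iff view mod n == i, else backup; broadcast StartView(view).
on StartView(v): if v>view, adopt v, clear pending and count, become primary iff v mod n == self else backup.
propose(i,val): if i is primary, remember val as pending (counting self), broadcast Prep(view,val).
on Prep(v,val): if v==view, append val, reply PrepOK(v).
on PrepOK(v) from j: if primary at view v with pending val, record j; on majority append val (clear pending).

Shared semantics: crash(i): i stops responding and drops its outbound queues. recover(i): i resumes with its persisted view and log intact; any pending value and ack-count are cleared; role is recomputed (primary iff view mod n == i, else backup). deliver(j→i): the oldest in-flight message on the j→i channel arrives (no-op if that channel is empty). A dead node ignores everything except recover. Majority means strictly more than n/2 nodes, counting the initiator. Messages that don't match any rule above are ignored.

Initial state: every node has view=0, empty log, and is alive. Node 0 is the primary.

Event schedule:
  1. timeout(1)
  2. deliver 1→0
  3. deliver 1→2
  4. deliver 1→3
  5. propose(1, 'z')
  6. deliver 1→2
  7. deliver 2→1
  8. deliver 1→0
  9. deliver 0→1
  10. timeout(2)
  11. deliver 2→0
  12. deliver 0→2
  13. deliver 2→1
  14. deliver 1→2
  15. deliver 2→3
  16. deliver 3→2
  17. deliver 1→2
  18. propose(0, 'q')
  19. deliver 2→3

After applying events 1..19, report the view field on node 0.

[1] timeout(1) → N1(prim v1 [-])
[2] deliver 1→0 → N0(back v1 [-])
[3] deliver 1→2 → N2(back v1 [-])
[4] deliver 1→3 → N3(back v1 [-])
[5] propose(1,'z') → ∅
[6] deliver 1→2 → N2(back v1 [z])
[7] deliver 2→1 → ∅
[8] deliver 1→0 → N0(back v1 [z])
[9] deliver 0→1 → N1(prim v1 [z])
[10] timeout(2) → N2(prim v2 [z])
[11] deliver 2→0 → N0(back v2 [z])
[12] deliver 0→2 → ∅
[13] deliver 2→1 → N1(back v2 [z])
[14] deliver 1→2 → ∅
[15] deliver 2→3 → N3(back v2 [-])
[16] deliver 3→2 → ∅
[17] deliver 1→2 → ∅
[18] propose(0,'q') → ∅
[19] deliver 2→3 → ∅

2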